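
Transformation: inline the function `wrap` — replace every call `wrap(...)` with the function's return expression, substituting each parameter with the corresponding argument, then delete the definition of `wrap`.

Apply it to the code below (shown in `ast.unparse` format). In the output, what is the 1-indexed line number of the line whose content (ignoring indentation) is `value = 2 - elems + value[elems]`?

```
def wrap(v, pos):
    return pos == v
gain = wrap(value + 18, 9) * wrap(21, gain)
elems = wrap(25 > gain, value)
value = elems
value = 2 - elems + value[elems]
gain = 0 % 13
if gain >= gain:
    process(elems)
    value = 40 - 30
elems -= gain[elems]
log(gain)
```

4

Transformed code:
gain = (9 == value + 18) * (gain == 21)
elems = value == (25 > gain)
value = elems
value = 2 - elems + value[elems]
gain = 0 % 13
if gain >= gain:
    process(elems)
    value = 40 - 30
elems -= gain[elems]
log(gain)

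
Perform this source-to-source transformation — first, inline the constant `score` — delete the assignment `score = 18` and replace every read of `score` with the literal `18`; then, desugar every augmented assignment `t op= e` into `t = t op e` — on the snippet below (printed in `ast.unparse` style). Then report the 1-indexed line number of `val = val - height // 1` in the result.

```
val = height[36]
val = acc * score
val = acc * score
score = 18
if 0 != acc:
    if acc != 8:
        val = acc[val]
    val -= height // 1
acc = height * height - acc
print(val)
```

Transformed code:
val = height[36]
val = acc * 18
val = acc * 18
if 0 != acc:
    if acc != 8:
        val = acc[val]
    val = val - height // 1
acc = height * height - acc
print(val)

7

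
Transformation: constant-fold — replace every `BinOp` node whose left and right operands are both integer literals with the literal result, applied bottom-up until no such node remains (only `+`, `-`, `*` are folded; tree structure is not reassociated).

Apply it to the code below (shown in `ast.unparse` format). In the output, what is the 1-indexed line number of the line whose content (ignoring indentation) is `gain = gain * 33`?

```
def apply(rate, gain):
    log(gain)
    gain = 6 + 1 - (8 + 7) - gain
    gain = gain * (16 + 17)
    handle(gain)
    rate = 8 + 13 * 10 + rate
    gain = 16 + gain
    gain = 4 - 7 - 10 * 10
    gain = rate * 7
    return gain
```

4

Transformed code:
def apply(rate, gain):
    log(gain)
    gain = -8 - gain
    gain = gain * 33
    handle(gain)
    rate = 138 + rate
    gain = 16 + gain
    gain = -103
    gain = rate * 7
    return gain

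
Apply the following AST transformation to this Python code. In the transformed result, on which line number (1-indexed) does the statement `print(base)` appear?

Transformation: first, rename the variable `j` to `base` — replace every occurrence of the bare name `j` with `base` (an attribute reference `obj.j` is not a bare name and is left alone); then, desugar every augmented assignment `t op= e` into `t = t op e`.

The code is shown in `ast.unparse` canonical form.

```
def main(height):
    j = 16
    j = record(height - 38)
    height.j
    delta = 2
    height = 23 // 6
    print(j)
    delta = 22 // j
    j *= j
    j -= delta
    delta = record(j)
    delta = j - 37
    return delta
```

Transformed code:
def main(height):
    base = 16
    base = record(height - 38)
    height.j
    delta = 2
    height = 23 // 6
    print(base)
    delta = 22 // base
    base = base * base
    base = base - delta
    delta = record(base)
    delta = base - 37
    return delta

7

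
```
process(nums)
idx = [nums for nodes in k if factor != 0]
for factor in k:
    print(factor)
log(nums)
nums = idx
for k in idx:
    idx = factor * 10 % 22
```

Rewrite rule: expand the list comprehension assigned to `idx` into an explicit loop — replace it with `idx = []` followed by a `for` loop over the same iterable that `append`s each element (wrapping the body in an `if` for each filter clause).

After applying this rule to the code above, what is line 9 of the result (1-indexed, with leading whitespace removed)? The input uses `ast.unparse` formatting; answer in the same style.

Transformed code:
process(nums)
idx = []
for nodes in k:
    if factor != 0:
        idx.append(nums)
for factor in k:
    print(factor)
log(nums)
nums = idx
for k in idx:
    idx = factor * 10 % 22

nums = idx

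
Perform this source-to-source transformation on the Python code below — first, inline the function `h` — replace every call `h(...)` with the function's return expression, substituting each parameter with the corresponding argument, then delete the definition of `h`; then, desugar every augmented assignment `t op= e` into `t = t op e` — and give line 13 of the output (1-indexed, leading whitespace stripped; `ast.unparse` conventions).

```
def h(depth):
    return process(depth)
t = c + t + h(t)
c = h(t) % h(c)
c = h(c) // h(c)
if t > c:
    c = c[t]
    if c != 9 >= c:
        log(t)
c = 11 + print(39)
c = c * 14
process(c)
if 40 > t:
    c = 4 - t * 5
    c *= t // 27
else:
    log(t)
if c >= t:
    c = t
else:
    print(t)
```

c = c * (t // 27)

Transformed code:
t = c + t + process(t)
c = process(t) % process(c)
c = process(c) // process(c)
if t > c:
    c = c[t]
    if c != 9 >= c:
        log(t)
c = 11 + print(39)
c = c * 14
process(c)
if 40 > t:
    c = 4 - t * 5
    c = c * (t // 27)
else:
    log(t)
if c >= t:
    c = t
else:
    print(t)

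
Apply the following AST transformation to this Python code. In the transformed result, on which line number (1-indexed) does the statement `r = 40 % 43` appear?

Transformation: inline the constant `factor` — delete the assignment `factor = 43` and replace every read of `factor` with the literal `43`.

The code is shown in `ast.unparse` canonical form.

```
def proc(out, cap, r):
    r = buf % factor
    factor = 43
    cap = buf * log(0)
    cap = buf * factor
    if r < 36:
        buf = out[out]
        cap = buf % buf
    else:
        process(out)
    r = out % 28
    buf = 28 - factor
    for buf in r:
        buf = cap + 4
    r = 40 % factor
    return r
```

14

Transformed code:
def proc(out, cap, r):
    r = buf % 43
    cap = buf * log(0)
    cap = buf * 43
    if r < 36:
        buf = out[out]
        cap = buf % buf
    else:
        process(out)
    r = out % 28
    buf = 28 - 43
    for buf in r:
        buf = cap + 4
    r = 40 % 43
    return r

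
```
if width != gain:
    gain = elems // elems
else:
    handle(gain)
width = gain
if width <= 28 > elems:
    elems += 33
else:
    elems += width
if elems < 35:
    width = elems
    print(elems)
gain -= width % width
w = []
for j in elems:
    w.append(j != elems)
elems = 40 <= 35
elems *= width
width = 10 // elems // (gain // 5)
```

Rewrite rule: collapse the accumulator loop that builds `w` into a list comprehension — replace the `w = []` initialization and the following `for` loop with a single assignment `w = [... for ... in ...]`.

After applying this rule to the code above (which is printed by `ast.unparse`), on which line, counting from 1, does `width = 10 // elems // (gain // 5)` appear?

Transformed code:
if width != gain:
    gain = elems // elems
else:
    handle(gain)
width = gain
if width <= 28 > elems:
    elems += 33
else:
    elems += width
if elems < 35:
    width = elems
    print(elems)
gain -= width % width
w = [j != elems for j in elems]
elems = 40 <= 35
elems *= width
width = 10 // elems // (gain // 5)

17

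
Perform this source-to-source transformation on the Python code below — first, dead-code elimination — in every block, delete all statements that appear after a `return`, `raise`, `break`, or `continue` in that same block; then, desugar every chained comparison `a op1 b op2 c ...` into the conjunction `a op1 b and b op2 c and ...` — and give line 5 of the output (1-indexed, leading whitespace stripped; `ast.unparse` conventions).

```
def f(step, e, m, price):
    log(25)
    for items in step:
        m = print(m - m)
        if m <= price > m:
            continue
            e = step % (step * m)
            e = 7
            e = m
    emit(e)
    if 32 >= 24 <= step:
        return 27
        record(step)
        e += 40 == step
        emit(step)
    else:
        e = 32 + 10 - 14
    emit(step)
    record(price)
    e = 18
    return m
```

if m <= price and price > m:

Transformed code:
def f(step, e, m, price):
    log(25)
    for items in step:
        m = print(m - m)
        if m <= price and price > m:
            continue
    emit(e)
    if 32 >= 24 and 24 <= step:
        return 27
    else:
        e = 32 + 10 - 14
    emit(step)
    record(price)
    e = 18
    return m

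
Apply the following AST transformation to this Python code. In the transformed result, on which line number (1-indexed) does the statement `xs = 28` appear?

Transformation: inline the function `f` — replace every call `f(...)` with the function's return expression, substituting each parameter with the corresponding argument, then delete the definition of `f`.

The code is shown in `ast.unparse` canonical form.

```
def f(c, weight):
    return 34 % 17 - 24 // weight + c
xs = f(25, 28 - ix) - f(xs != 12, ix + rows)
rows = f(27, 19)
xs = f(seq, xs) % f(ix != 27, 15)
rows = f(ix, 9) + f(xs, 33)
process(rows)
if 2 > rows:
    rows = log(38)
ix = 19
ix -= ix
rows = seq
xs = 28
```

Transformed code:
xs = 34 % 17 - 24 // (28 - ix) + 25 - (34 % 17 - 24 // (ix + rows) + (xs != 12))
rows = 34 % 17 - 24 // 19 + 27
xs = (34 % 17 - 24 // xs + seq) % (34 % 17 - 24 // 15 + (ix != 27))
rows = 34 % 17 - 24 // 9 + ix + (34 % 17 - 24 // 33 + xs)
process(rows)
if 2 > rows:
    rows = log(38)
ix = 19
ix -= ix
rows = seq
xs = 28

11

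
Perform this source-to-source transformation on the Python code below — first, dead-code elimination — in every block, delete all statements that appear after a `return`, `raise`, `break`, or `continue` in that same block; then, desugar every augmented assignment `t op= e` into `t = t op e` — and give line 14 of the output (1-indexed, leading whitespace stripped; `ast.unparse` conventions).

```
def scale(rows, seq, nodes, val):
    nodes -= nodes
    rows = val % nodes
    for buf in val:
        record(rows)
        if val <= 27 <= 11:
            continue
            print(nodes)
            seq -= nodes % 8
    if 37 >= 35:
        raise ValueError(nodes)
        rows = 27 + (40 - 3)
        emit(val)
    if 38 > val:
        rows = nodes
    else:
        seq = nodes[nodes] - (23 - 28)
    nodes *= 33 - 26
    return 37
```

Transformed code:
def scale(rows, seq, nodes, val):
    nodes = nodes - nodes
    rows = val % nodes
    for buf in val:
        record(rows)
        if val <= 27 <= 11:
            continue
    if 37 >= 35:
        raise ValueError(nodes)
    if 38 > val:
        rows = nodes
    else:
        seq = nodes[nodes] - (23 - 28)
    nodes = nodes * (33 - 26)
    return 37

nodes = nodes * (33 - 26)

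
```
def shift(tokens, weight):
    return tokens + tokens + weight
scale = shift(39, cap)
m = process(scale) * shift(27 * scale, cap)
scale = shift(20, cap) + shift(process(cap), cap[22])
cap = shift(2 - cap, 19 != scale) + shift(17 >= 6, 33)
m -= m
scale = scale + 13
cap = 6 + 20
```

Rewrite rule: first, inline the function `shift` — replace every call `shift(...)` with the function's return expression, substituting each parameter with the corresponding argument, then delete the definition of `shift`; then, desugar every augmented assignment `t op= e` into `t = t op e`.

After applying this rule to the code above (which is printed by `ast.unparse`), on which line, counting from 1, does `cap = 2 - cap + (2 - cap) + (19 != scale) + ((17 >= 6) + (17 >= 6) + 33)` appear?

4

Transformed code:
scale = 39 + 39 + cap
m = process(scale) * (27 * scale + 27 * scale + cap)
scale = 20 + 20 + cap + (process(cap) + process(cap) + cap[22])
cap = 2 - cap + (2 - cap) + (19 != scale) + ((17 >= 6) + (17 >= 6) + 33)
m = m - m
scale = scale + 13
cap = 6 + 20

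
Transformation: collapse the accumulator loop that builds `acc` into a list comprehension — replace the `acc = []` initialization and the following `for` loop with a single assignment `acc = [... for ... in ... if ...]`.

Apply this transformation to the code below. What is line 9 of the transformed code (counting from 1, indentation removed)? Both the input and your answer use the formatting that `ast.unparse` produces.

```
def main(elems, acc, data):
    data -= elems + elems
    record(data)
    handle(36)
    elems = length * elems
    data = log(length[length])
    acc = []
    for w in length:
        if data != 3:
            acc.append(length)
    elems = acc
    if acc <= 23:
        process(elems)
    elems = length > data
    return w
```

if acc <= 23:

Transformed code:
def main(elems, acc, data):
    data -= elems + elems
    record(data)
    handle(36)
    elems = length * elems
    data = log(length[length])
    acc = [length for w in length if data != 3]
    elems = acc
    if acc <= 23:
        process(elems)
    elems = length > data
    return w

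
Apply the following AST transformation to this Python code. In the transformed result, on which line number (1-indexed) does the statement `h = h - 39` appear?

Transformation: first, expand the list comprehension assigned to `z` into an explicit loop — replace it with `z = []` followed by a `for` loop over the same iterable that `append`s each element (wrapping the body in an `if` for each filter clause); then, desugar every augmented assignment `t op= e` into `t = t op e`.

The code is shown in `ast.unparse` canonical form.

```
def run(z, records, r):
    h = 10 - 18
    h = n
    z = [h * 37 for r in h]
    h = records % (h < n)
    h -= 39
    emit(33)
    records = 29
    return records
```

Transformed code:
def run(z, records, r):
    h = 10 - 18
    h = n
    z = []
    for r in h:
        z.append(h * 37)
    h = records % (h < n)
    h = h - 39
    emit(33)
    records = 29
    return records

8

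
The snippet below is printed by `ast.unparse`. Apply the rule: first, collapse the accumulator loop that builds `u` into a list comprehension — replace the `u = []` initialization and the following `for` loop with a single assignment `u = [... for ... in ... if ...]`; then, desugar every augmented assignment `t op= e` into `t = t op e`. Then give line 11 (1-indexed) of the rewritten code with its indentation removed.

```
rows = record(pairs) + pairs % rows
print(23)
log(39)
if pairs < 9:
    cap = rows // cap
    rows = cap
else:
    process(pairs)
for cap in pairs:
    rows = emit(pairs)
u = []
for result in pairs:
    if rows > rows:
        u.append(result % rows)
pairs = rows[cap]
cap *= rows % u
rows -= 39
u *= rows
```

Transformed code:
rows = record(pairs) + pairs % rows
print(23)
log(39)
if pairs < 9:
    cap = rows // cap
    rows = cap
else:
    process(pairs)
for cap in pairs:
    rows = emit(pairs)
u = [result % rows for result in pairs if rows > rows]
pairs = rows[cap]
cap = cap * (rows % u)
rows = rows - 39
u = u * rows

u = [result % rows for result in pairs if rows > rows]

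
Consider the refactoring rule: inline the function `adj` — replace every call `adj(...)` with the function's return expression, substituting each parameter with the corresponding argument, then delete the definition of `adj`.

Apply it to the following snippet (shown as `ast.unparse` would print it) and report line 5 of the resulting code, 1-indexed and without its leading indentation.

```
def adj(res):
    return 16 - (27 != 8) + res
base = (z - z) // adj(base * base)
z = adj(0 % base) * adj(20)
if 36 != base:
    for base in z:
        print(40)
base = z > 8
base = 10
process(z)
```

print(40)

Transformed code:
base = (z - z) // (16 - (27 != 8) + base * base)
z = (16 - (27 != 8) + 0 % base) * (16 - (27 != 8) + 20)
if 36 != base:
    for base in z:
        print(40)
base = z > 8
base = 10
process(z)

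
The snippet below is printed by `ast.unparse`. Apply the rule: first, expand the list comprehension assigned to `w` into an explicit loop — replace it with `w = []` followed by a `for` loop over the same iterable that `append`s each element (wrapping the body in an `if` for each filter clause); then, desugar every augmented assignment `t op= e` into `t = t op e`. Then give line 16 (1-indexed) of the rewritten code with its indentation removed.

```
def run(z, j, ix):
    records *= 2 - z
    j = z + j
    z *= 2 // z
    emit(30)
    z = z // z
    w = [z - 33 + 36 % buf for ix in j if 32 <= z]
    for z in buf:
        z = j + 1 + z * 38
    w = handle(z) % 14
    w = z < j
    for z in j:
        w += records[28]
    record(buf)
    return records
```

w = w + records[28]

Transformed code:
def run(z, j, ix):
    records = records * (2 - z)
    j = z + j
    z = z * (2 // z)
    emit(30)
    z = z // z
    w = []
    for ix in j:
        if 32 <= z:
            w.append(z - 33 + 36 % buf)
    for z in buf:
        z = j + 1 + z * 38
    w = handle(z) % 14
    w = z < j
    for z in j:
        w = w + records[28]
    record(buf)
    return records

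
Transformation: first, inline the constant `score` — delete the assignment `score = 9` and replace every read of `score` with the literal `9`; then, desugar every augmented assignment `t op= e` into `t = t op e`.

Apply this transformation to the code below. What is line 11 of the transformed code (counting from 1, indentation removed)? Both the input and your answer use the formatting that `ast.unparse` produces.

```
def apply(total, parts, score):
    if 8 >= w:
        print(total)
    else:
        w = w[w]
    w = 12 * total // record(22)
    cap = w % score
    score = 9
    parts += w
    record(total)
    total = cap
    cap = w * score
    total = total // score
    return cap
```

Transformed code:
def apply(total, parts, score):
    if 8 >= w:
        print(total)
    else:
        w = w[w]
    w = 12 * total // record(22)
    cap = w % 9
    parts = parts + w
    record(total)
    total = cap
    cap = w * 9
    total = total // 9
    return cap

cap = w * 9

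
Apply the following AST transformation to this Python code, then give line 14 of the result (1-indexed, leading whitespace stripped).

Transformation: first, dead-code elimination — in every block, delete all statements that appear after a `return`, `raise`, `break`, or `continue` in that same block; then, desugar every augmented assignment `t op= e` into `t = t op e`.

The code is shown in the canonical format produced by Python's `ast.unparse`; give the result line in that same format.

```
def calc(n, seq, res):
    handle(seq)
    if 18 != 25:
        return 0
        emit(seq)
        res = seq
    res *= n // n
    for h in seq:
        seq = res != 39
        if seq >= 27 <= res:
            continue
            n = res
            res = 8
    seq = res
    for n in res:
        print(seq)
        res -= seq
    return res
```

Transformed code:
def calc(n, seq, res):
    handle(seq)
    if 18 != 25:
        return 0
    res = res * (n // n)
    for h in seq:
        seq = res != 39
        if seq >= 27 <= res:
            continue
    seq = res
    for n in res:
        print(seq)
        res = res - seq
    return res

return res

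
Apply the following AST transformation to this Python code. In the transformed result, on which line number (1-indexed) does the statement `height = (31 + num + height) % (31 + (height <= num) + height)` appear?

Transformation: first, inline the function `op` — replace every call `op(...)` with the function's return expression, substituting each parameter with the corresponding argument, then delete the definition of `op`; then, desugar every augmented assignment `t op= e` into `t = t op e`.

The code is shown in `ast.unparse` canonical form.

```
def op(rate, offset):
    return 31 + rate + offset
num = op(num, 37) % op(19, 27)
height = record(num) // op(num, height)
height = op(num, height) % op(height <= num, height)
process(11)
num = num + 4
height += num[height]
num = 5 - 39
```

Transformed code:
num = (31 + num + 37) % (31 + 19 + 27)
height = record(num) // (31 + num + height)
height = (31 + num + height) % (31 + (height <= num) + height)
process(11)
num = num + 4
height = height + num[height]
num = 5 - 39

3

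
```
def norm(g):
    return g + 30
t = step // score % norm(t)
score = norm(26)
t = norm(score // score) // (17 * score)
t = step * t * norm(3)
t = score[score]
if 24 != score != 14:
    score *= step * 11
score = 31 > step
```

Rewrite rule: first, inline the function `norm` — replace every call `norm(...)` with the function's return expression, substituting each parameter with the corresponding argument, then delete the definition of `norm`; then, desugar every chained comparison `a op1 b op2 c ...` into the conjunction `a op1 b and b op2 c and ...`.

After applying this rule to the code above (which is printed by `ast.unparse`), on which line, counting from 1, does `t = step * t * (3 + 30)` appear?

4

Transformed code:
t = step // score % (t + 30)
score = 26 + 30
t = (score // score + 30) // (17 * score)
t = step * t * (3 + 30)
t = score[score]
if 24 != score and score != 14:
    score *= step * 11
score = 31 > step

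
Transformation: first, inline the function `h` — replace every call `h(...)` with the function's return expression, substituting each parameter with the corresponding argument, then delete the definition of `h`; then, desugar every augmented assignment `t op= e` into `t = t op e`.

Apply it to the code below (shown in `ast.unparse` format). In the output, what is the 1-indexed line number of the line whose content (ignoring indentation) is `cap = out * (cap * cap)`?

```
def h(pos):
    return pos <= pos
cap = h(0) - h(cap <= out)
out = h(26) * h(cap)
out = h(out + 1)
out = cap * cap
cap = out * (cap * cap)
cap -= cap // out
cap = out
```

Transformed code:
cap = (0 <= 0) - ((cap <= out) <= (cap <= out))
out = (26 <= 26) * (cap <= cap)
out = out + 1 <= out + 1
out = cap * cap
cap = out * (cap * cap)
cap = cap - cap // out
cap = out

5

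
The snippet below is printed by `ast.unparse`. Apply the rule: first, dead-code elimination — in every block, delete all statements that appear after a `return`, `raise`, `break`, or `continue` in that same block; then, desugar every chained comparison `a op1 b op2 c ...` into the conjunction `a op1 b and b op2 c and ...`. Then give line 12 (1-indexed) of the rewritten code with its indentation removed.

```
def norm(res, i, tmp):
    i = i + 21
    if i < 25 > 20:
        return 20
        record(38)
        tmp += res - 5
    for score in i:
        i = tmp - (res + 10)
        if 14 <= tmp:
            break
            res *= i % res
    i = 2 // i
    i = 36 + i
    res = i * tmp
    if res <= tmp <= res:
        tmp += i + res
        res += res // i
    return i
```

if res <= tmp and tmp <= res:

Transformed code:
def norm(res, i, tmp):
    i = i + 21
    if i < 25 and 25 > 20:
        return 20
    for score in i:
        i = tmp - (res + 10)
        if 14 <= tmp:
            break
    i = 2 // i
    i = 36 + i
    res = i * tmp
    if res <= tmp and tmp <= res:
        tmp += i + res
        res += res // i
    return i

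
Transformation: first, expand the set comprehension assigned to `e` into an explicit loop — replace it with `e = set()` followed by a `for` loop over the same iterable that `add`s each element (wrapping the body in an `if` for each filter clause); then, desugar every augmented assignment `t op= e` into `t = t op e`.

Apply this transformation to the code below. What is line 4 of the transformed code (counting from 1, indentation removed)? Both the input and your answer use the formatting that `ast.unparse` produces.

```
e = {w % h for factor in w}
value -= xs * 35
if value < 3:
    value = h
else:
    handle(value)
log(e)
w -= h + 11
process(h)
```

value = value - xs * 35

Transformed code:
e = set()
for factor in w:
    e.add(w % h)
value = value - xs * 35
if value < 3:
    value = h
else:
    handle(value)
log(e)
w = w - (h + 11)
process(h)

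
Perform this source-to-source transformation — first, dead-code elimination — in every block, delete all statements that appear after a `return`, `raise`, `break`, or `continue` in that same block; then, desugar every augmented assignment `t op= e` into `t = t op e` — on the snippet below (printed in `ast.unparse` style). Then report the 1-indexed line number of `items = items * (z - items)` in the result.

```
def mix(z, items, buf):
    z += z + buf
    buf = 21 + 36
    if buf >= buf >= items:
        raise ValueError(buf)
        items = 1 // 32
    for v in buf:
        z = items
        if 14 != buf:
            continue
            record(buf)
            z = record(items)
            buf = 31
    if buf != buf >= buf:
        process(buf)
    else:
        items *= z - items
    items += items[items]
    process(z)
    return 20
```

13

Transformed code:
def mix(z, items, buf):
    z = z + (z + buf)
    buf = 21 + 36
    if buf >= buf >= items:
        raise ValueError(buf)
    for v in buf:
        z = items
        if 14 != buf:
            continue
    if buf != buf >= buf:
        process(buf)
    else:
        items = items * (z - items)
    items = items + items[items]
    process(z)
    return 20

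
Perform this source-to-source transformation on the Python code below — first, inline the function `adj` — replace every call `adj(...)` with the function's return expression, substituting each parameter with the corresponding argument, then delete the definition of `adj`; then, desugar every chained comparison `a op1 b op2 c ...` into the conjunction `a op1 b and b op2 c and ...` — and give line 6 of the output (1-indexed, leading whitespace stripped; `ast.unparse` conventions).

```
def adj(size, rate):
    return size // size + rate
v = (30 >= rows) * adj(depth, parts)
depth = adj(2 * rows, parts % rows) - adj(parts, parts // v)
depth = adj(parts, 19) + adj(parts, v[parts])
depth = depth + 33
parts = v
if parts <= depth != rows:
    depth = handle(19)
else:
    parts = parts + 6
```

if parts <= depth and depth != rows:

Transformed code:
v = (30 >= rows) * (depth // depth + parts)
depth = 2 * rows // (2 * rows) + parts % rows - (parts // parts + parts // v)
depth = parts // parts + 19 + (parts // parts + v[parts])
depth = depth + 33
parts = v
if parts <= depth and depth != rows:
    depth = handle(19)
else:
    parts = parts + 6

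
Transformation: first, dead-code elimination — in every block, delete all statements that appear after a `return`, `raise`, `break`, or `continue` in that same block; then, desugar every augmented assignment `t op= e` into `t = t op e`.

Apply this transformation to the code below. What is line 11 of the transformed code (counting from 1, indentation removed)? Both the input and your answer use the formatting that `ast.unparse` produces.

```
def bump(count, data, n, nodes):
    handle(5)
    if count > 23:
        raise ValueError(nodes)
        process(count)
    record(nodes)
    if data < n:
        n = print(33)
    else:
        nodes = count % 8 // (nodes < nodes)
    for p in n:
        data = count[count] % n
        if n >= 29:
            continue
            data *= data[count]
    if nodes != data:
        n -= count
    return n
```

data = count[count] % n

Transformed code:
def bump(count, data, n, nodes):
    handle(5)
    if count > 23:
        raise ValueError(nodes)
    record(nodes)
    if data < n:
        n = print(33)
    else:
        nodes = count % 8 // (nodes < nodes)
    for p in n:
        data = count[count] % n
        if n >= 29:
            continue
    if nodes != data:
        n = n - count
    return n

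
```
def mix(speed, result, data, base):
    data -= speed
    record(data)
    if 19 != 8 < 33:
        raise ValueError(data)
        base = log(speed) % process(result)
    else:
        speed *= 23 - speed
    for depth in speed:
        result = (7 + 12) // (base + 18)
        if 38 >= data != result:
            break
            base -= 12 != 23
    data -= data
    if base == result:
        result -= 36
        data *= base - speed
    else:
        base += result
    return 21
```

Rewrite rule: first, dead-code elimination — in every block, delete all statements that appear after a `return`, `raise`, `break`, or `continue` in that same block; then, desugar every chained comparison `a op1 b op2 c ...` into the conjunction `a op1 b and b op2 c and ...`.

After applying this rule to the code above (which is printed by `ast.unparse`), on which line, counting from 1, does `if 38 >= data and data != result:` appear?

10

Transformed code:
def mix(speed, result, data, base):
    data -= speed
    record(data)
    if 19 != 8 and 8 < 33:
        raise ValueError(data)
    else:
        speed *= 23 - speed
    for depth in speed:
        result = (7 + 12) // (base + 18)
        if 38 >= data and data != result:
            break
    data -= data
    if base == result:
        result -= 36
        data *= base - speed
    else:
        base += result
    return 21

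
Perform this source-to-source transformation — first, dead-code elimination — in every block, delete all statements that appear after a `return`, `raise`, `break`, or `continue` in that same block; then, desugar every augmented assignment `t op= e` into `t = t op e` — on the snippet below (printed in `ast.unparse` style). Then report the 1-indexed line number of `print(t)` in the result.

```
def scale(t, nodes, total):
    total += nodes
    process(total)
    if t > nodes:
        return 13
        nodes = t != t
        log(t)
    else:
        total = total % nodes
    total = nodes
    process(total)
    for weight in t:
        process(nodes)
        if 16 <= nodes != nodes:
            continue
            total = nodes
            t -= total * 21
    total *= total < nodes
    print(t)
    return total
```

15

Transformed code:
def scale(t, nodes, total):
    total = total + nodes
    process(total)
    if t > nodes:
        return 13
    else:
        total = total % nodes
    total = nodes
    process(total)
    for weight in t:
        process(nodes)
        if 16 <= nodes != nodes:
            continue
    total = total * (total < nodes)
    print(t)
    return total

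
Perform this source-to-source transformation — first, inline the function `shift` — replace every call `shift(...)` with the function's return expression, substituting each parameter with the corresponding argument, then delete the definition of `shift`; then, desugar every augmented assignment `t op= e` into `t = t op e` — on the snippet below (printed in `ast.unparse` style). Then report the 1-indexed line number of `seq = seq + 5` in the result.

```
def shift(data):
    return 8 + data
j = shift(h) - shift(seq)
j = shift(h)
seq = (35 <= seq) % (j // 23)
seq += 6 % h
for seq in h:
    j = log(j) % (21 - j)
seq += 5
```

7

Transformed code:
j = 8 + h - (8 + seq)
j = 8 + h
seq = (35 <= seq) % (j // 23)
seq = seq + 6 % h
for seq in h:
    j = log(j) % (21 - j)
seq = seq + 5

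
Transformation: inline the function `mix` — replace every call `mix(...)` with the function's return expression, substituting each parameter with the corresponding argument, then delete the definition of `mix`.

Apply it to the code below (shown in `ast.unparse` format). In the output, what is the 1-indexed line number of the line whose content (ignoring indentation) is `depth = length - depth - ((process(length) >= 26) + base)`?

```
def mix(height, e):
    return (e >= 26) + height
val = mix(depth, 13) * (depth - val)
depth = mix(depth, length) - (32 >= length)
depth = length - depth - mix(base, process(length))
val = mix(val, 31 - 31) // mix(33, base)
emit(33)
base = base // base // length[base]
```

Transformed code:
val = ((13 >= 26) + depth) * (depth - val)
depth = (length >= 26) + depth - (32 >= length)
depth = length - depth - ((process(length) >= 26) + base)
val = ((31 - 31 >= 26) + val) // ((base >= 26) + 33)
emit(33)
base = base // base // length[base]

3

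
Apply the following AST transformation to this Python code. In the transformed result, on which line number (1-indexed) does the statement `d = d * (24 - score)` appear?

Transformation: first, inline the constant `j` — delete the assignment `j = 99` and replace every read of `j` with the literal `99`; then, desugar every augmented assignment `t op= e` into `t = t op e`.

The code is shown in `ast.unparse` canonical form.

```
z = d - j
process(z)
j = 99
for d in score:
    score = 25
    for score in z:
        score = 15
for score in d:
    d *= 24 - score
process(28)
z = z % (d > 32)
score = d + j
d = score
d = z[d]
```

Transformed code:
z = d - 99
process(z)
for d in score:
    score = 25
    for score in z:
        score = 15
for score in d:
    d = d * (24 - score)
process(28)
z = z % (d > 32)
score = d + 99
d = score
d = z[d]

8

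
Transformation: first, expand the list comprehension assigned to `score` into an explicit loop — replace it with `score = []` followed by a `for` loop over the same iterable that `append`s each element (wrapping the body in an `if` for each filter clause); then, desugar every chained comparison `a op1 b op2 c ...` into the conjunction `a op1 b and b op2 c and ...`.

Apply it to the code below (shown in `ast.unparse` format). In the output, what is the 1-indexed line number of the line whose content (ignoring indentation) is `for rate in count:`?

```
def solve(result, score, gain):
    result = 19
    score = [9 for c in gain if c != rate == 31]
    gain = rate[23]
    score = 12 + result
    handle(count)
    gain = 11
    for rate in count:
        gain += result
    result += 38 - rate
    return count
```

Transformed code:
def solve(result, score, gain):
    result = 19
    score = []
    for c in gain:
        if c != rate and rate == 31:
            score.append(9)
    gain = rate[23]
    score = 12 + result
    handle(count)
    gain = 11
    for rate in count:
        gain += result
    result += 38 - rate
    return count

11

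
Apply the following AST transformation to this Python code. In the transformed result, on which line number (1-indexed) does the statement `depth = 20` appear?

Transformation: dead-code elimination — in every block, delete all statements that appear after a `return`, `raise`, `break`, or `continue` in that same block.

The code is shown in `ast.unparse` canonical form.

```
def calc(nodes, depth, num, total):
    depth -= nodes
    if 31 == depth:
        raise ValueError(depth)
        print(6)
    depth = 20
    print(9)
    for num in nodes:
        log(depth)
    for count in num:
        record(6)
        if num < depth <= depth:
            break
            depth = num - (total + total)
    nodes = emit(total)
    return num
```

Transformed code:
def calc(nodes, depth, num, total):
    depth -= nodes
    if 31 == depth:
        raise ValueError(depth)
    depth = 20
    print(9)
    for num in nodes:
        log(depth)
    for count in num:
        record(6)
        if num < depth <= depth:
            break
    nodes = emit(total)
    return num

5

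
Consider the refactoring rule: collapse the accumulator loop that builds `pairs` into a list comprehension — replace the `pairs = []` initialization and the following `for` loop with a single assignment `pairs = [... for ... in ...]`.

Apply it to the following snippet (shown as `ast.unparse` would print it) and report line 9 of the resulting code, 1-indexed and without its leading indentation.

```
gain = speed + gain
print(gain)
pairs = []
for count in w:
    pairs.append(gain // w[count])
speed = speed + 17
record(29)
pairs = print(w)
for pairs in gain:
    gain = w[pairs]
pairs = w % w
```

Transformed code:
gain = speed + gain
print(gain)
pairs = [gain // w[count] for count in w]
speed = speed + 17
record(29)
pairs = print(w)
for pairs in gain:
    gain = w[pairs]
pairs = w % w

pairs = w % w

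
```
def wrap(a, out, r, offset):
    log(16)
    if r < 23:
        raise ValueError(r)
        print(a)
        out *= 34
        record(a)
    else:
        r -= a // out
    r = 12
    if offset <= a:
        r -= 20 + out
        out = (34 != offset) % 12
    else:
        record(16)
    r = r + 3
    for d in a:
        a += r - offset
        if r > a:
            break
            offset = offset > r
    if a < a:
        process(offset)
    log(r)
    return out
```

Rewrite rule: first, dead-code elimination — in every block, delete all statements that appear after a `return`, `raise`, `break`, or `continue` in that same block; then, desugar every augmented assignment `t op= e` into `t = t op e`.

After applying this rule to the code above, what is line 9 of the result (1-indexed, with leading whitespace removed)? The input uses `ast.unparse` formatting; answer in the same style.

r = r - (20 + out)

Transformed code:
def wrap(a, out, r, offset):
    log(16)
    if r < 23:
        raise ValueError(r)
    else:
        r = r - a // out
    r = 12
    if offset <= a:
        r = r - (20 + out)
        out = (34 != offset) % 12
    else:
        record(16)
    r = r + 3
    for d in a:
        a = a + (r - offset)
        if r > a:
            break
    if a < a:
        process(offset)
    log(r)
    return out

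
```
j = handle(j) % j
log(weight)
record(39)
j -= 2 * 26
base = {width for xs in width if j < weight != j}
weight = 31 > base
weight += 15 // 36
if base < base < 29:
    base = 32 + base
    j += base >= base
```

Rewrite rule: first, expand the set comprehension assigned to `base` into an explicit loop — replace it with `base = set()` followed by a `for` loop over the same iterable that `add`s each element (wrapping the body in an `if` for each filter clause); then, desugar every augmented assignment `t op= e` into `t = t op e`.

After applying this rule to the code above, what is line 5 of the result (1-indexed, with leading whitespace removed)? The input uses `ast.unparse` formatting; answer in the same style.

Transformed code:
j = handle(j) % j
log(weight)
record(39)
j = j - 2 * 26
base = set()
for xs in width:
    if j < weight != j:
        base.add(width)
weight = 31 > base
weight = weight + 15 // 36
if base < base < 29:
    base = 32 + base
    j = j + (base >= base)

base = set()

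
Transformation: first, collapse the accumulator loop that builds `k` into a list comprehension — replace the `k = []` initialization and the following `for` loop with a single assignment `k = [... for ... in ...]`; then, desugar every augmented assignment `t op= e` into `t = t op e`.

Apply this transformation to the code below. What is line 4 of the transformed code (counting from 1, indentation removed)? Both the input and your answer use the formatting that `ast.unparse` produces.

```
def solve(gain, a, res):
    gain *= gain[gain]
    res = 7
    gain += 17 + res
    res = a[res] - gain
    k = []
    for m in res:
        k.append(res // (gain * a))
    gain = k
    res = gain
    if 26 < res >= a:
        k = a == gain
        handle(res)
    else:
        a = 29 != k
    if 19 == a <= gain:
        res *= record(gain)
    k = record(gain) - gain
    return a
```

Transformed code:
def solve(gain, a, res):
    gain = gain * gain[gain]
    res = 7
    gain = gain + (17 + res)
    res = a[res] - gain
    k = [res // (gain * a) for m in res]
    gain = k
    res = gain
    if 26 < res >= a:
        k = a == gain
        handle(res)
    else:
        a = 29 != k
    if 19 == a <= gain:
        res = res * record(gain)
    k = record(gain) - gain
    return a

gain = gain + (17 + res)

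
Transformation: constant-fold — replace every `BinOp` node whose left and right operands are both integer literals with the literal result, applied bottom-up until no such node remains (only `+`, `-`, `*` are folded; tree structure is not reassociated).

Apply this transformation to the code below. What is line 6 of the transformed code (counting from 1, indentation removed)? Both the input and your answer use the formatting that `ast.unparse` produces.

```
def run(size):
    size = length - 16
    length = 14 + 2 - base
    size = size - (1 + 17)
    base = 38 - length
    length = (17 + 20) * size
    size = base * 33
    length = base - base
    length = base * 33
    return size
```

length = 37 * size

Transformed code:
def run(size):
    size = length - 16
    length = 16 - base
    size = size - 18
    base = 38 - length
    length = 37 * size
    size = base * 33
    length = base - base
    length = base * 33
    return size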